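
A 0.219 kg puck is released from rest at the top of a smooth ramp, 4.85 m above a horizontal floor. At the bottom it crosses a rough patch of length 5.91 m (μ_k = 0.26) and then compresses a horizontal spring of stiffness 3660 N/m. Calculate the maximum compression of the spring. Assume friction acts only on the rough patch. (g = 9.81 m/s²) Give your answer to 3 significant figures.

x = 0.0624 m

Initial energy: E₁ = mgh = (0.219)(9.81)(4.85) = 10.420 J
Friction removes W_f = μ_k mg d = (0.26)(0.219)(9.81)(5.91) = 3.301 J
Energy reaching the spring: E = 10.420 − 3.301 = 7.1185 J
At max compression ½kx² = E ⇒ x = √(2E/k) = √(2 × 7.1185/3660) = 0.06237 m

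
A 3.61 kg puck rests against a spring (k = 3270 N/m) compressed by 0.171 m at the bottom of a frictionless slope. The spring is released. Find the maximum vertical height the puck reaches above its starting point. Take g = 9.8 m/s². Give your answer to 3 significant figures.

Energy conservation from release to the highest point: ½kx² = mgh
h = kx²/(2mg) = (3270)(0.171)²/(2 × 3.61 × 9.8) = 1.351 m

h = 1.35 m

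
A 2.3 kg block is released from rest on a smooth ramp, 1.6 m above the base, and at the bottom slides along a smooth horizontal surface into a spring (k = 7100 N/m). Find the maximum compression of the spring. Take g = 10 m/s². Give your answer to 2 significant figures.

x = 0.10 m

Gravitational PE at the top equals spring PE at max compression: mgh = ½kx²
x = √(2mgh/k) = √(2 × 2.3 × 10 × 1.6 / 7100) = 0.1018 m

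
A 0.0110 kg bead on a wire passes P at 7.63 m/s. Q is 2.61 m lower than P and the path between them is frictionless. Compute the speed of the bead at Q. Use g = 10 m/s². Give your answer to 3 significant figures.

v = 10.5 m/s

By conservation of mechanical energy, ½mv₀² + mgh = ½mv²
v² = v₀² + 2gh = (7.63)² + 2(10)(2.61) = 110.42
v = √110.42 = 10.51 m/s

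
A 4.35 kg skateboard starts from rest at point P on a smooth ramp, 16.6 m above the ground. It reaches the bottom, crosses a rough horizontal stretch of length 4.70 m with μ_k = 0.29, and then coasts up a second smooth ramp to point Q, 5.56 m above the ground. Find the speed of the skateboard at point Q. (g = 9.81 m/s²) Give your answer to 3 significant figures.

v = 13.8 m/s

Energy at P: mgh₁ = (4.35)(9.81)(16.6) = 708.38 J
Friction loss: W_f = μ_k mg d = 58.16 J
At Q: ½mv² + mgh₂ = mgh₁ − W_f
½mv² = 708.38 − 58.16 − 237.26 = 412.95 J
v = √(2 × 412.95/4.35) = 13.78 m/s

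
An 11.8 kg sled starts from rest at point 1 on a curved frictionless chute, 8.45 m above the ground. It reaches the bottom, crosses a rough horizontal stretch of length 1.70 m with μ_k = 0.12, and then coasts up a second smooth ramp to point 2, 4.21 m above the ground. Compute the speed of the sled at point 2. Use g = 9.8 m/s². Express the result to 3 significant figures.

Energy at 1: mgh₁ = (11.8)(9.8)(8.45) = 977.16 J
Friction loss: W_f = μ_k mg d = 23.59 J
At 2: ½mv² + mgh₂ = mgh₁ − W_f
½mv² = 977.16 − 23.59 − 486.84 = 466.72 J
v = √(2 × 466.72/11.8) = 8.894 m/s

v = 8.89 m/s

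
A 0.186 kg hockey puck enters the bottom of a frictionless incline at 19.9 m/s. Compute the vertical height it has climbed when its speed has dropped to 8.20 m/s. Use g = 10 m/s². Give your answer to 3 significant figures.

h = 16.4 m

Energy balance between the two points: ½mv₁² = ½mv₂² + mgh
h = (v₁² − v₂²)/(2g) = (19.9² − 8.20²)/(2 × 10) = 16.44 m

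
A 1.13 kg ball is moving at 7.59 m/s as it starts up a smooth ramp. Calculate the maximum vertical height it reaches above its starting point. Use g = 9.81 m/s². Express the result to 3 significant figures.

h = 2.94 m

By energy conservation, ½mv² = mgh
h = v²/(2g) = 7.59²/(2 × 9.81) = 2.936 m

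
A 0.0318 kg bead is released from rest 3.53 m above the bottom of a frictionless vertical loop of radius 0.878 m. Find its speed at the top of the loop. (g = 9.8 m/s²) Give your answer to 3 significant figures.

v = 5.90 m/s

Energy conservation: mgh = ½mv_top² + mg(2r)
v_top² = 2g(h − 2r) = 2(9.8)(3.53 − 1.756) = 34.77
v_top = 5.897 m/s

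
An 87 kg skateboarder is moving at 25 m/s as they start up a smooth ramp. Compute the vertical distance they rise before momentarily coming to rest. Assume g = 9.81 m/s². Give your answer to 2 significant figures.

By energy conservation, ½mv² = mgh
h = v²/(2g) = 25²/(2 × 9.81) = 31.86 m

h = 32 m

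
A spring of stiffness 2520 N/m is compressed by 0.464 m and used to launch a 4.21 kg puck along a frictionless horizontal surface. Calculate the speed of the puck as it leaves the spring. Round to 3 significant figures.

Spring PE converts entirely to kinetic energy: ½kx² = ½mv²
v = x√(k/m) = 0.464 × √(2520/4.21) = 11.35 m/s

v = 11.4 m/s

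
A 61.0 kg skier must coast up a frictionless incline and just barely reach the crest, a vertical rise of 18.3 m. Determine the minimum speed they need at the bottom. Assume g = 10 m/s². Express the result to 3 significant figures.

At the top they are momentarily at rest, so all KE converts to PE: ½mv² = mgh
v = √(2gh) = √(2 × 10 × 18.3) = 19.13 m/s

v = 19.1 m/s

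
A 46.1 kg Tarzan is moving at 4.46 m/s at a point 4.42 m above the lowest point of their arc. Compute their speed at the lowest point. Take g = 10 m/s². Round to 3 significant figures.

Mechanical energy is conserved (no friction): ½mv₀² + mgh = ½mv²
v² = v₀² + 2gh = (4.46)² + 2(10)(4.42) = 108.29
v = √108.29 = 10.41 m/s

v = 10.4 m/s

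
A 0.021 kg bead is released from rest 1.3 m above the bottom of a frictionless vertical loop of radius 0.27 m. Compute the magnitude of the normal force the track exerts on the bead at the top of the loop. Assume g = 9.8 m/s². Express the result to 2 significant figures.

Energy from release to top (height 2r): mgh = ½mv_top² + mg(2r)
v_top² = 2g(h − 2r) = 2(9.8)(1.3 − 0.5400) = 14.896 m²/s²
At the top, both N and weight point toward the centre: N + mg = mv_top²/r
N = m(v_top²/r − g) = 0.021(14.896/0.27 − 9.8) = 0.9528 N

N = 0.95 N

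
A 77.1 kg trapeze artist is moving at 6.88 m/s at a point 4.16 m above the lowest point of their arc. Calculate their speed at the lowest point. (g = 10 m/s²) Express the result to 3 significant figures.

v = 11.4 m/s

By conservation of mechanical energy, ½mv₀² + mgh = ½mv²
v² = v₀² + 2gh = (6.88)² + 2(10)(4.16) = 130.53
v = √130.53 = 11.43 m/s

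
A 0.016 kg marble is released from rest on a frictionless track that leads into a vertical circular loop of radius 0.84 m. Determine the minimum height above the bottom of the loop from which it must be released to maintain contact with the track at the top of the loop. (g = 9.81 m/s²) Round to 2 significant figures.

At the top, for minimum speed gravity alone supplies the centripetal force: mg = mv_top²/r ⇒ v_top² = gr = 8.240 m²/s²
Energy conservation from release height h to the top (height 2r): mgh = ½mv_top² + mg(2r)
h = v_top²/(2g) + 2r = r/2 + 2r = 5r/2 = 2.100 m

h = 2.1 m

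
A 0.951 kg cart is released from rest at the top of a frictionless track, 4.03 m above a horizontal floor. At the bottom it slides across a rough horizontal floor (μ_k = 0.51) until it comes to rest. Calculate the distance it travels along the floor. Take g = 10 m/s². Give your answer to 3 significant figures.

Energy bookkeeping (friction removes W_f = μ_k N d):
At rest all PE has been dissipated by friction: mgh = μ_k m g d
d = h/μ_k = 4.03/0.51 = 7.902 m

d = 7.90 m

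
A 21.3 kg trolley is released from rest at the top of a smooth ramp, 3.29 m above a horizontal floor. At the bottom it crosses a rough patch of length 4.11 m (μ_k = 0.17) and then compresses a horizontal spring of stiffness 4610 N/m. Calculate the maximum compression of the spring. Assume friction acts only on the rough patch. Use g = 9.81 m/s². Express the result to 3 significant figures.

x = 0.485 m

Initial energy: E₁ = mgh = (21.3)(9.81)(3.29) = 687.46 J
Friction removes W_f = μ_k mg d = (0.17)(21.3)(9.81)(4.11) = 146.0 J
Energy reaching the spring: E = 687.46 − 146.0 = 541.46 J
At max compression ½kx² = E ⇒ x = √(2E/k) = √(2 × 541.46/4610) = 0.4847 m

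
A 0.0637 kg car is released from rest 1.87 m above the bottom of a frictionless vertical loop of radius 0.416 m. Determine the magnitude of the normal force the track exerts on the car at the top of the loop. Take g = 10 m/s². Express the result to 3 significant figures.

N = 2.54 N

Energy from release to top (height 2r): mgh = ½mv_top² + mg(2r)
v_top² = 2g(h − 2r) = 2(10)(1.87 − 0.8320) = 20.760 m²/s²
At the top, both N and weight point toward the centre: N + mg = mv_top²/r
N = m(v_top²/r − g) = 0.0637(20.760/0.416 − 10) = 2.542 N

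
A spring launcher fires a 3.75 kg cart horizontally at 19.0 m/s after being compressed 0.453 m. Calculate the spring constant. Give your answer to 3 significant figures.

Energy stored in the spring equals the launch KE: ½kx² = ½mv²
k = mv²/x² = (3.75)(19.0)²/(0.453)² = 6597 N/m

k = 6600 N/m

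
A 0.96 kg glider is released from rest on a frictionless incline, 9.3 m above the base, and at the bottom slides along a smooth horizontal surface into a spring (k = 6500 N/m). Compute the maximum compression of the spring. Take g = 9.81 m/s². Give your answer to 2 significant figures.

x = 0.16 m

Energy conservation (no friction) from release to max compression: mgh = ½kx²
x = √(2mgh/k) = √(2 × 0.96 × 9.81 × 9.3 / 6500) = 0.1642 m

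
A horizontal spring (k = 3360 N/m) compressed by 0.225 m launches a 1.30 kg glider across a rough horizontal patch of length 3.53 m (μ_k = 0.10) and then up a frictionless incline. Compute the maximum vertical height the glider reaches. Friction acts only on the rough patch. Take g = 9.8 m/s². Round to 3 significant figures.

Spring energy: E₀ = ½kx² = ½(3360)(0.225)² = 85.050 J
Friction: W_f = μ_k mg d = (0.10)(1.30)(9.8)(3.53) = 4.497 J
Energy at base of ramp: E = 85.050 − 4.497 = 80.553 J
At max height all remaining energy is PE: mgh = E ⇒ h = E/(mg) = 80.553/(1.30 × 9.8) = 6.323 m

h = 6.32 m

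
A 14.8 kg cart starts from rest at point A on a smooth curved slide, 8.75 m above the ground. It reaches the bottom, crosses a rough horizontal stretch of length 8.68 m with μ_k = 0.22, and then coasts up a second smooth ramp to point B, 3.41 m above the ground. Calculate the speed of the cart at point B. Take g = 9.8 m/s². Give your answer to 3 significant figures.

v = 8.20 m/s

Energy at A: mgh₁ = (14.8)(9.8)(8.75) = 1269.1 J
Friction loss: W_f = μ_k mg d = 277.0 J
At B: ½mv² + mgh₂ = mgh₁ − W_f
½mv² = 1269.1 − 277.0 − 494.59 = 497.55 J
v = √(2 × 497.55/14.8) = 8.200 m/s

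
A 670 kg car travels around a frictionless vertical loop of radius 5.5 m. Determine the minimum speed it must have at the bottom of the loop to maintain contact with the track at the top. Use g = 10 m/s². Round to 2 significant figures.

At the top: mg = mv_top²/r ⇒ v_top² = gr = 55.00 m²/s²
Energy from bottom to top (height 2r): ½mv_bot² = ½mv_top² + mg(2r)
v_bot² = gr + 4gr = 5gr = 275.0
v_bot = √(5gr) = 16.58 m/s

v = 17 m/s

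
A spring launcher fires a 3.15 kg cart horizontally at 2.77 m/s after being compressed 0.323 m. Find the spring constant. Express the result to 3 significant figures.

k = 232 N/m

½kx² = ½mv²
k = mv²/x² = (3.15)(2.77)²/(0.323)² = 231.7 N/m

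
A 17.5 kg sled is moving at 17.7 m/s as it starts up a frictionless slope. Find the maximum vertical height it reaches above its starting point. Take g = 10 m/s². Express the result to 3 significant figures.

Setting KE at the bottom equal to PE gained: ½mv² = mgh
h = v²/(2g) = 17.7²/(2 × 10) = 15.66 m

h = 15.7 m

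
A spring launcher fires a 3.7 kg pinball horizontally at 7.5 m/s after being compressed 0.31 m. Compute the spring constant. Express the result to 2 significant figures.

k = 2200 N/m

½kx² = ½mv²
k = mv²/x² = (3.7)(7.5)²/(0.31)² = 2166 N/m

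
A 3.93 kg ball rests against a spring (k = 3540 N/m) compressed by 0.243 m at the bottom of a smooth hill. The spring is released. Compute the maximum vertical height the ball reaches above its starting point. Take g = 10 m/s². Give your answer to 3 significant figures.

All spring PE becomes gravitational PE at the highest point: ½kx² = mgh
h = kx²/(2mg) = (3540)(0.243)²/(2 × 3.93 × 10) = 2.659 m

h = 2.66 m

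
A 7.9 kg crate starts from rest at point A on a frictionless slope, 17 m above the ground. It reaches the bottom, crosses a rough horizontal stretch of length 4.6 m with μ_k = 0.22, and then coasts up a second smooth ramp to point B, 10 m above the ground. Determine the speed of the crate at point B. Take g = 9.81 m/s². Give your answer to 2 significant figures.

Energy at A: mgh₁ = (7.9)(9.81)(17) = 1317.5 J
Friction loss: W_f = μ_k mg d = 78.43 J
At B: ½mv² + mgh₂ = mgh₁ − W_f
½mv² = 1317.5 − 78.43 − 774.99 = 464.06 J
v = √(2 × 464.06/7.9) = 10.84 m/s

v = 11 m/s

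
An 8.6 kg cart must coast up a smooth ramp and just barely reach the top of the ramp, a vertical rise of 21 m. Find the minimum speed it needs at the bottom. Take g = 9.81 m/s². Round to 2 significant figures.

At the top it is momentarily at rest, so all KE converts to PE: ½mv² = mgh
v = √(2gh) = √(2 × 9.81 × 21) = 20.30 m/s

v = 20 m/s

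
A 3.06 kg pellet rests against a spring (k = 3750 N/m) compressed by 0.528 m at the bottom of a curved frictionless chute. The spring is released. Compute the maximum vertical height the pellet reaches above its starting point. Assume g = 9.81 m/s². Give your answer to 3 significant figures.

h = 17.4 m

All spring PE becomes gravitational PE at the highest point: ½kx² = mgh
h = kx²/(2mg) = (3750)(0.528)²/(2 × 3.06 × 9.81) = 17.41 m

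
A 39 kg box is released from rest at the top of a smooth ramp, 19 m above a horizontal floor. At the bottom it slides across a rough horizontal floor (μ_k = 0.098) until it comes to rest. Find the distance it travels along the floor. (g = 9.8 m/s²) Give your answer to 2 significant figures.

Applying the work–energy principle:
At rest all PE has been dissipated by friction: mgh = μ_k m g d
d = h/μ_k = 19/0.098 = 193.9 m

d = 190 m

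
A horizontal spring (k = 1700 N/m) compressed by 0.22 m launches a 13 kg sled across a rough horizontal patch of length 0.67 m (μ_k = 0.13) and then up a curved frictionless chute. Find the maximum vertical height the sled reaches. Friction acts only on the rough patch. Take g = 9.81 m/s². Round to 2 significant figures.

Spring energy: E₀ = ½kx² = ½(1700)(0.22)² = 41.140 J
Friction: W_f = μ_k mg d = (0.13)(13)(9.81)(0.67) = 11.11 J
Energy at base of ramp: E = 41.140 − 11.11 = 30.032 J
At max height all remaining energy is PE: mgh = E ⇒ h = E/(mg) = 30.032/(13 × 9.81) = 0.2355 m

h = 0.24 m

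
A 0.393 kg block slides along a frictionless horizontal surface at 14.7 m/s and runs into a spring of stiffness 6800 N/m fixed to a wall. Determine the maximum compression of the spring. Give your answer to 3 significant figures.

x = 0.112 m

Conservation of energy between contact and max compression: ½mv² = ½kx²
x = v√(m/k) = 14.7 × √(0.393/6800) = 0.1118 m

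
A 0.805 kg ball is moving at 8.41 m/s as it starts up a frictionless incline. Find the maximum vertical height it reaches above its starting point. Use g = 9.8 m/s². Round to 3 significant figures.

h = 3.61 m

Setting KE at the bottom equal to PE gained: ½mv² = mgh
h = v²/(2g) = 8.41²/(2 × 9.8) = 3.609 m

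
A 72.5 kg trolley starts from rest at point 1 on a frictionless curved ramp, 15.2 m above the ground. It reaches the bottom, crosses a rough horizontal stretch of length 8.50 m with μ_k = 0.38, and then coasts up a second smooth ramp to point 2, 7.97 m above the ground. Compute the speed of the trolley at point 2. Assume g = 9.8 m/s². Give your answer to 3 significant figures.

Energy at 1: mgh₁ = (72.5)(9.8)(15.2) = 10800 J
Friction loss: W_f = μ_k mg d = 2295 J
At 2: ½mv² + mgh₂ = mgh₁ − W_f
½mv² = 10800 − 2295 − 5662.7 = 2842.0 J
v = √(2 × 2842.0/72.5) = 8.854 m/s

v = 8.85 m/s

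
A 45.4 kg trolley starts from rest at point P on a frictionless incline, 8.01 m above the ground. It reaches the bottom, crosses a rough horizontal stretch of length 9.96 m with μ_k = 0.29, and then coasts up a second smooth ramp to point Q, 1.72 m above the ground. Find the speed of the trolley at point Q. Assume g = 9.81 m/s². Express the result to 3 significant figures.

v = 8.17 m/s

Energy at P: mgh₁ = (45.4)(9.81)(8.01) = 3567.4 J
Friction loss: W_f = μ_k mg d = 1286 J
At Q: ½mv² + mgh₂ = mgh₁ − W_f
½mv² = 3567.4 − 1286 − 766.04 = 1515.0 J
v = √(2 × 1515.0/45.4) = 8.169 m/s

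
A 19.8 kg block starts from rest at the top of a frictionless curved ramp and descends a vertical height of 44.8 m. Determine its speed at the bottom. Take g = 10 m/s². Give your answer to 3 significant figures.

v = 29.9 m/s

By conservation of mechanical energy, mgh = ½mv²
The mass cancels from both sides.
v = √(2gh) = √(2 × 10 × 44.8) = √896.00 = 29.93 m/s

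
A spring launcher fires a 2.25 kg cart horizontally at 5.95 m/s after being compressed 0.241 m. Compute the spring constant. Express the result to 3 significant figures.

k = 1370 N/m

Energy stored in the spring equals the launch KE: ½kx² = ½mv²
k = mv²/x² = (2.25)(5.95)²/(0.241)² = 1371 N/m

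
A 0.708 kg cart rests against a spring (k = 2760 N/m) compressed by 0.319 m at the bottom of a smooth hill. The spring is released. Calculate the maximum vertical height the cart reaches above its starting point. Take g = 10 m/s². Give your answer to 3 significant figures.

h = 19.8 m

Energy conservation from release to the highest point: ½kx² = mgh
h = kx²/(2mg) = (2760)(0.319)²/(2 × 0.708 × 10) = 19.83 m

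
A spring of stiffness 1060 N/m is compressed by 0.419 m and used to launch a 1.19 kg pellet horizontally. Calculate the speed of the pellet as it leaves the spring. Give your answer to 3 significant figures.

The pellet leaves the spring when the spring is at natural length, so ½kx² = ½mv²
v = x√(k/m) = 0.419 × √(1060/1.19) = 12.51 m/s

v = 12.5 m/s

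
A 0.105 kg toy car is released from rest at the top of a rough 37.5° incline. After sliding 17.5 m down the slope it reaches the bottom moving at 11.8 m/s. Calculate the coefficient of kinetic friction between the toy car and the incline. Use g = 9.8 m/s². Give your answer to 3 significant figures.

μ_k = 0.256

Energy balance down the incline: mg L sinθ − ½mv² = μ_k (mg cosθ) L
mgL sinθ = 10.962 J; ½mv² = 7.3101 J
W_f = 10.962 − 7.3101 = 3.652 J
μ_k = W_f/(mg cosθ · L) = 3.652/(0.8164 × 17.5) = 0.2556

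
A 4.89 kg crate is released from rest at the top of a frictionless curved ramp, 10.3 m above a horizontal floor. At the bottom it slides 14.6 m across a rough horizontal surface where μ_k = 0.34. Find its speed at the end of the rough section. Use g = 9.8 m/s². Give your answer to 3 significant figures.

Applying the work–energy principle:
mgh = ½mv² + μ_k m g d
W_f = μ_k mg d = (0.34)(4.89)(9.8)(14.6) = 237.9 J
½mv² = mgh − W_f = 493.60 − 237.9 = 255.71 J
v = √(2 × 255.71/4.89) = 10.23 m/s

v = 10.2 m/s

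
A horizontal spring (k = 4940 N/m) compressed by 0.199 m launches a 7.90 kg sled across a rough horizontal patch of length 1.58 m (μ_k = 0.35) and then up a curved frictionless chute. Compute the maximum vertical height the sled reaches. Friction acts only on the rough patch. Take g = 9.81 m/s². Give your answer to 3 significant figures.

Spring energy: E₀ = ½kx² = ½(4940)(0.199)² = 97.814 J
Friction: W_f = μ_k mg d = (0.35)(7.90)(9.81)(1.58) = 42.86 J
Energy at base of ramp: E = 97.814 − 42.86 = 54.958 J
At max height all remaining energy is PE: mgh = E ⇒ h = E/(mg) = 54.958/(7.90 × 9.81) = 0.7091 m

h = 0.709 m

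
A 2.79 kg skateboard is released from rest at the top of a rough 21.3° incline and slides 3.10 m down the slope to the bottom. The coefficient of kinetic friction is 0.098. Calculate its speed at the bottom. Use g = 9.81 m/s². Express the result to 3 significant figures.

Energy: mgh = ½mv² + W_f, with h = L sinθ and W_f = μ_k (mg cosθ) L
mgh = mgL sinθ = (2.79)(9.81)(3.10)sin21.3° = 30.821 J
W_f = μ_k mg cosθ · L = (0.098)(2.79)(9.81)cos21.3°·3.10 = 7.747 J
½mv² = 30.821 − 7.747 = 23.074 J
v = √(2 × 23.074/2.79) = 4.067 m/s

v = 4.07 m/s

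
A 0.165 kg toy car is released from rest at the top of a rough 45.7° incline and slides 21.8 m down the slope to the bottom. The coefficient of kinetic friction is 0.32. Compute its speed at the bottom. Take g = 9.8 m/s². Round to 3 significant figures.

Energy: mgh = ½mv² + W_f, with h = L sinθ and W_f = μ_k (mg cosθ) L
mgh = mgL sinθ = (0.165)(9.8)(21.8)sin45.7° = 25.229 J
W_f = μ_k mg cosθ · L = (0.32)(0.165)(9.8)cos45.7°·21.8 = 7.878 J
½mv² = 25.229 − 7.878 = 17.350 J
v = √(2 × 17.350/0.165) = 14.50 m/s

v = 14.5 m/s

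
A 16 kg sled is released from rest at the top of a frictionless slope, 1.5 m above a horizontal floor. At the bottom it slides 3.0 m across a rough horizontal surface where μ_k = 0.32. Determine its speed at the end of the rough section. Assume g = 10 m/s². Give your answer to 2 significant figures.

v = 3.3 m/s

Applying the work–energy principle:
mgh = ½mv² + μ_k m g d
W_f = μ_k mg d = (0.32)(16)(10)(3.0) = 153.6 J
½mv² = mgh − W_f = 240.00 − 153.6 = 86.400 J
v = √(2 × 86.400/16) = 3.286 m/s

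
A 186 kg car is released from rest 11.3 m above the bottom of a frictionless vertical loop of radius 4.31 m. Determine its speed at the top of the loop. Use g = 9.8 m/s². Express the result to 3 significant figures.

v = 7.25 m/s

Energy conservation: mgh = ½mv_top² + mg(2r)
v_top² = 2g(h − 2r) = 2(9.8)(11.3 − 8.620) = 52.53
v_top = 7.248 m/s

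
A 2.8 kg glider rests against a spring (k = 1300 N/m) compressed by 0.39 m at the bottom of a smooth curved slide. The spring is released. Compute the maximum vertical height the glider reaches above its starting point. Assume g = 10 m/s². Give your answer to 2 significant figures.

h = 3.5 m

All spring PE becomes gravitational PE at the highest point: ½kx² = mgh
h = kx²/(2mg) = (1300)(0.39)²/(2 × 2.8 × 10) = 3.531 m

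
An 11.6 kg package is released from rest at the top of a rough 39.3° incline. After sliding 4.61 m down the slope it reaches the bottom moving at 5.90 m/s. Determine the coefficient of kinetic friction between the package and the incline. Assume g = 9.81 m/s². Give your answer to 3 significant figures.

Energy balance down the incline: mg L sinθ − ½mv² = μ_k (mg cosθ) L
mgL sinθ = 332.27 J; ½mv² = 201.90 J
W_f = 332.27 − 201.90 = 130.4 J
μ_k = W_f/(mg cosθ · L) = 130.4/(88.06 × 4.61) = 0.3212

μ_k = 0.321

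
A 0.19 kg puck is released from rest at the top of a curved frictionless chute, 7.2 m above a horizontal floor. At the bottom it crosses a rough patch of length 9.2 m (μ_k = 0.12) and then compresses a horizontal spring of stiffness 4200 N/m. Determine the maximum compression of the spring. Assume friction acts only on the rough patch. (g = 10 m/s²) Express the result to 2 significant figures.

Initial energy: E₁ = mgh = (0.19)(10)(7.2) = 13.680 J
Friction removes W_f = μ_k mg d = (0.12)(0.19)(10)(9.2) = 2.098 J
Energy reaching the spring: E = 13.680 − 2.098 = 11.582 J
At max compression ½kx² = E ⇒ x = √(2E/k) = √(2 × 11.582/4200) = 0.07427 m

x = 0.074 m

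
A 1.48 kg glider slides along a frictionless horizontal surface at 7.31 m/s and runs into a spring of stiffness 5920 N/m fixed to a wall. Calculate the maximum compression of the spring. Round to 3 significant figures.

x = 0.116 m

At max compression the glider is momentarily at rest: ½mv² = ½kx²
x = v√(m/k) = 7.31 × √(1.48/5920) = 0.1156 m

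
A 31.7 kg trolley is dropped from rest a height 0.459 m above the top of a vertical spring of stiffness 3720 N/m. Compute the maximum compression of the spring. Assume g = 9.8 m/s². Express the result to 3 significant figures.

x = 0.373 m

Measuring PE from the top of the relaxed spring, at max compression the trolley has dropped H + x with zero KE, so:
mg(H + x) = ½kx²
½(3720)x² − (31.7)(9.8)x − (31.7)(9.8)(0.459) = 0
1860x² − 310.7x − 142.6 = 0
x = [310.7 + √(96510 + 1.0609e+06)]/(2 × 1860) = 0.3727 m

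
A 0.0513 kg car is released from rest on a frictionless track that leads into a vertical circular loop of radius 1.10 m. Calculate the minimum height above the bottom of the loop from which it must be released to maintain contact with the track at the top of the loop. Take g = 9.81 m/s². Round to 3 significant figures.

At the top, for minimum speed gravity alone supplies the centripetal force: mg = mv_top²/r ⇒ v_top² = gr = 10.79 m²/s²
Energy conservation from release height h to the top (height 2r): mgh = ½mv_top² + mg(2r)
h = v_top²/(2g) + 2r = r/2 + 2r = 5r/2 = 2.750 m

h = 2.75 m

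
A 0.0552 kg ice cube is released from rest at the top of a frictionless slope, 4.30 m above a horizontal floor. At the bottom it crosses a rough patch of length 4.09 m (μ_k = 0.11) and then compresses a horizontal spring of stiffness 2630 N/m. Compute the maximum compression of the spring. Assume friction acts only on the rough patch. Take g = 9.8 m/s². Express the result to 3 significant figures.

Initial energy: E₁ = mgh = (0.0552)(9.8)(4.30) = 2.3261 J
Friction removes W_f = μ_k mg d = (0.11)(0.0552)(9.8)(4.09) = 0.2434 J
Energy reaching the spring: E = 2.3261 − 0.2434 = 2.0828 J
At max compression ½kx² = E ⇒ x = √(2E/k) = √(2 × 2.0828/2630) = 0.03980 m

x = 0.0398 m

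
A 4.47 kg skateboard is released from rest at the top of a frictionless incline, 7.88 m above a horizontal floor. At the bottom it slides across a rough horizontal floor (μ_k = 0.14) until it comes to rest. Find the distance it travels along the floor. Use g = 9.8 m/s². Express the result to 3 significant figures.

d = 56.3 m

Energy bookkeeping (friction removes W_f = μ_k N d):
At rest all PE has been dissipated by friction: mgh = μ_k m g d
d = h/μ_k = 7.88/0.14 = 56.29 m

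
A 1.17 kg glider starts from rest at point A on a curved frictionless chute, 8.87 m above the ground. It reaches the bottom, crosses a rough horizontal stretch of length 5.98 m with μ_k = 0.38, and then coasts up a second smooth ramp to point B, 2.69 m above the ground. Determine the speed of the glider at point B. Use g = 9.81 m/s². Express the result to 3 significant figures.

v = 8.76 m/s

Energy at A: mgh₁ = (1.17)(9.81)(8.87) = 101.81 J
Friction loss: W_f = μ_k mg d = 26.08 J
At B: ½mv² + mgh₂ = mgh₁ − W_f
½mv² = 101.81 − 26.08 − 30.875 = 44.850 J
v = √(2 × 44.850/1.17) = 8.756 m/s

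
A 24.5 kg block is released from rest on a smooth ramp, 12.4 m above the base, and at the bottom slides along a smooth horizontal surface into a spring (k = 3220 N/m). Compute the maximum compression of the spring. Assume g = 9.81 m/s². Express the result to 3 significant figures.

At max compression the block is momentarily at rest: mgh = ½kx²
x = √(2mgh/k) = √(2 × 24.5 × 9.81 × 12.4 / 3220) = 1.361 m

x = 1.36 m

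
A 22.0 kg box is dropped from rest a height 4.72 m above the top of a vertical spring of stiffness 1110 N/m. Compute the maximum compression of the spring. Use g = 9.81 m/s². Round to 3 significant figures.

Measuring PE from the top of the relaxed spring, at max compression the box has dropped H + x with zero KE, so:
mg(H + x) = ½kx²
½(1110)x² − (22.0)(9.81)x − (22.0)(9.81)(4.72) = 0
555.0x² − 215.8x − 1019 = 0
x = [215.8 + √(46578 + 2.2614e+06)]/(2 × 555.0) = 1.563 m

x = 1.56 m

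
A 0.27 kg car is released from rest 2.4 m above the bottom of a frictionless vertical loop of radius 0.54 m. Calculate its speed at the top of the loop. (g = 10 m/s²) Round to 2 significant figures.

Energy conservation: mgh = ½mv_top² + mg(2r)
v_top² = 2g(h − 2r) = 2(10)(2.4 − 1.080) = 26.40
v_top = 5.138 m/s

v = 5.1 m/s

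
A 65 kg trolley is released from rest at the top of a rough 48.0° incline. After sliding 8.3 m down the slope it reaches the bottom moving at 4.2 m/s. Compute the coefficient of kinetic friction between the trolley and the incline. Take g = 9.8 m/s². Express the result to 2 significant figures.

The energy dissipated by friction is the PE lost minus the KE gained:
mgL sinθ = 3929.1 J; ½mv² = 573.30 J
W_f = 3929.1 − 573.30 = 3356 J
μ_k = W_f/(mg cosθ · L) = 3356/(426.2 × 8.3) = 0.9486

μ_k = 0.95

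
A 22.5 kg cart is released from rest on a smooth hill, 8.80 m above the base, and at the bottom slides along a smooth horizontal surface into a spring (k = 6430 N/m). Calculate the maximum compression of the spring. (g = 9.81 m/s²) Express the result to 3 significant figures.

Energy conservation (no friction) from release to max compression: mgh = ½kx²
x = √(2mgh/k) = √(2 × 22.5 × 9.81 × 8.80 / 6430) = 0.7773 m

x = 0.777 m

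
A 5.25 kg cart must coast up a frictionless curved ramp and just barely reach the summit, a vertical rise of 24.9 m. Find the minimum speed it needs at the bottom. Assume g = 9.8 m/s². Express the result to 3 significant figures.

At the top it is momentarily at rest, so all KE converts to PE: ½mv² = mgh
v = √(2gh) = √(2 × 9.8 × 24.9) = 22.09 m/s

v = 22.1 m/s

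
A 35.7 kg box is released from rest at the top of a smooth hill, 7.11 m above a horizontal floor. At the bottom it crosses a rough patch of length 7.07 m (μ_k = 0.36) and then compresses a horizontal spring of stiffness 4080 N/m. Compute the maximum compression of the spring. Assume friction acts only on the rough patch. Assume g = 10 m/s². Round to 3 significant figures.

x = 0.894 m

Initial energy: E₁ = mgh = (35.7)(10)(7.11) = 2538.3 J
Friction removes W_f = μ_k mg d = (0.36)(35.7)(10)(7.07) = 908.6 J
Energy reaching the spring: E = 2538.3 − 908.6 = 1629.6 J
At max compression ½kx² = E ⇒ x = √(2E/k) = √(2 × 1629.6/4080) = 0.8938 m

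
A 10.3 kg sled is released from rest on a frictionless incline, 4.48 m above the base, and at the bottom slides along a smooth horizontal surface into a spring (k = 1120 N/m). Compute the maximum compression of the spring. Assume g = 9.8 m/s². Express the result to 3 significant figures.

x = 0.899 m

Gravitational PE at the top equals spring PE at max compression: mgh = ½kx²
x = √(2mgh/k) = √(2 × 10.3 × 9.8 × 4.48 / 1120) = 0.8986 m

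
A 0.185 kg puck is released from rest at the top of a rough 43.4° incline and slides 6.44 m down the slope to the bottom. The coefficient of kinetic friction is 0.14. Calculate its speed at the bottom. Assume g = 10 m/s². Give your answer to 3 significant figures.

Work–energy: mg(L sinθ) − μ_k(mg cosθ)L = ½mv²
mgh = mgL sinθ = (0.185)(10)(6.44)sin43.4° = 8.1860 J
W_f = μ_k mg cosθ · L = (0.14)(0.185)(10)cos43.4°·6.44 = 1.212 J
½mv² = 8.1860 − 1.212 = 6.9741 J
v = √(2 × 6.9741/0.185) = 8.683 m/s

v = 8.68 m/s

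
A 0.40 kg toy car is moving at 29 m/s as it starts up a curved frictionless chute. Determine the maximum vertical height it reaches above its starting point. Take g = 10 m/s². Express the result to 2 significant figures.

h = 42 m

Setting KE at the bottom equal to PE gained: ½mv² = mgh
h = v²/(2g) = 29²/(2 × 10) = 42.05 m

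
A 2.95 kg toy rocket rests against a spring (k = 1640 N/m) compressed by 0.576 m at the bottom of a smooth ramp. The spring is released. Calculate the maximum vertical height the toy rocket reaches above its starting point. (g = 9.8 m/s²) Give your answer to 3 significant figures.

h = 9.41 m

At maximum height the toy rocket is at rest, so ½kx² = mgh
h = kx²/(2mg) = (1640)(0.576)²/(2 × 2.95 × 9.8) = 9.410 m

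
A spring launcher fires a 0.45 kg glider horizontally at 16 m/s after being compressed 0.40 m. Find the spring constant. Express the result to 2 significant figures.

Spring PE at full compression equals KE at release: ½kx² = ½mv²
k = mv²/x² = (0.45)(16)²/(0.40)² = 720.0 N/m

k = 720 N/m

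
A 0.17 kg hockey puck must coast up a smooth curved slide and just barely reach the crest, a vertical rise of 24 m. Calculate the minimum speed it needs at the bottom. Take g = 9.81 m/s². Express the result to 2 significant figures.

At the top it is momentarily at rest, so all KE converts to PE: ½mv² = mgh
v = √(2gh) = √(2 × 9.81 × 24) = 21.70 m/s

v = 22 m/s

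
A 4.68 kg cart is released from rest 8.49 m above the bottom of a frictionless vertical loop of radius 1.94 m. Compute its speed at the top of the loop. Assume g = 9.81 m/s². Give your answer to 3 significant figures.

Energy conservation: mgh = ½mv_top² + mg(2r)
v_top² = 2g(h − 2r) = 2(9.81)(8.49 − 3.880) = 90.45
v_top = 9.510 m/s

v = 9.51 m/s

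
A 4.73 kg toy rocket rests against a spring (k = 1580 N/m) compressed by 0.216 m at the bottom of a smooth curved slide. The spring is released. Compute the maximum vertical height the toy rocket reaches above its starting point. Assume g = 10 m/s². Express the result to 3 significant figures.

h = 0.779 m

Energy conservation from release to the highest point: ½kx² = mgh
h = kx²/(2mg) = (1580)(0.216)²/(2 × 4.73 × 10) = 0.7792 m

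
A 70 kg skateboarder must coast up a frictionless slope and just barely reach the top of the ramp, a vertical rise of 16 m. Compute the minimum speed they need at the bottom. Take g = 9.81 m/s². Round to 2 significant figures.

v = 18 m/s

At the top they are momentarily at rest, so all KE converts to PE: ½mv² = mgh
v = √(2gh) = √(2 × 9.81 × 16) = 17.72 m/s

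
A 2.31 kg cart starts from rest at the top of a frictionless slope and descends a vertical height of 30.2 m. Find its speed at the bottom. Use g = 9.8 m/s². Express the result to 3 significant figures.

v = 24.3 m/s

Energy conservation between the two points: mgh = ½mv²
The mass cancels from both sides.
v = √(2gh) = √(2 × 9.8 × 30.2) = √591.92 = 24.33 m/s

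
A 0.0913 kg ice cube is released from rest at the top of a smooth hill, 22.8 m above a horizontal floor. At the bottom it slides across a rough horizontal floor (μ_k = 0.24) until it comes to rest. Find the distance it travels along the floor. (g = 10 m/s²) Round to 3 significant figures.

d = 95.0 m

Applying the work–energy principle:
At rest all PE has been dissipated by friction: mgh = μ_k m g d
d = h/μ_k = 22.8/0.24 = 95.00 m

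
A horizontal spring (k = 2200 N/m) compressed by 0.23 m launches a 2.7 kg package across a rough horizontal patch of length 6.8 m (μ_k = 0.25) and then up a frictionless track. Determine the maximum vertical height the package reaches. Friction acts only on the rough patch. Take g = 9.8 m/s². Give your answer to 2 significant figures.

Spring energy: E₀ = ½kx² = ½(2200)(0.23)² = 58.190 J
Friction: W_f = μ_k mg d = (0.25)(2.7)(9.8)(6.8) = 44.98 J
Energy at base of ramp: E = 58.190 − 44.98 = 13.208 J
At max height all remaining energy is PE: mgh = E ⇒ h = E/(mg) = 13.208/(2.7 × 9.8) = 0.4992 m

h = 0.50 m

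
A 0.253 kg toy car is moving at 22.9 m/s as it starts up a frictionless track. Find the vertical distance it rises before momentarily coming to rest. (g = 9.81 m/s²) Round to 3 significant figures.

h = 26.7 m

By energy conservation, ½mv² = mgh
h = v²/(2g) = 22.9²/(2 × 9.81) = 26.73 m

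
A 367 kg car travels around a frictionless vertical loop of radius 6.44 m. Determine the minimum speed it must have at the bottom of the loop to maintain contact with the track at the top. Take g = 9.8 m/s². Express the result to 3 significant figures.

At the top: mg = mv_top²/r ⇒ v_top² = gr = 63.11 m²/s²
Energy from bottom to top (height 2r): ½mv_bot² = ½mv_top² + mg(2r)
v_bot² = gr + 4gr = 5gr = 315.6
v_bot = √(5gr) = 17.76 m/s

v = 17.8 m/s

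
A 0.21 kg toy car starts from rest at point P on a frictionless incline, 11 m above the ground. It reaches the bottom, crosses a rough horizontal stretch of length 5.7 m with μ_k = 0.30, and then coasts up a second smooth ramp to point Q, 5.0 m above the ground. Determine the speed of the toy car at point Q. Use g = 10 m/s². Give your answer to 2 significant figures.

v = 9.3 m/s

Energy at P: mgh₁ = (0.21)(10)(11) = 23.100 J
Friction loss: W_f = μ_k mg d = 3.591 J
At Q: ½mv² + mgh₂ = mgh₁ − W_f
½mv² = 23.100 − 3.591 − 10.500 = 9.0090 J
v = √(2 × 9.0090/0.21) = 9.263 m/s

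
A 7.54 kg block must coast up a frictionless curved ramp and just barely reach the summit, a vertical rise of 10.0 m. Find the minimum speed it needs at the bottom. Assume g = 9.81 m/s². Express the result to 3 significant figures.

At the top it is momentarily at rest, so all KE converts to PE: ½mv² = mgh
v = √(2gh) = √(2 × 9.81 × 10.0) = 14.01 m/s

v = 14.0 m/s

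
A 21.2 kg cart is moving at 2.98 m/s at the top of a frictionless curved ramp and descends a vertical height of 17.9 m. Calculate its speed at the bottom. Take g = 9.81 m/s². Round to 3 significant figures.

v = 19.0 m/s

Equating total energy at the two states: ½mv₀² + mgh = ½mv²
v² = v₀² + 2gh = (2.98)² + 2(9.81)(17.9) = 360.08
v = √360.08 = 18.98 m/s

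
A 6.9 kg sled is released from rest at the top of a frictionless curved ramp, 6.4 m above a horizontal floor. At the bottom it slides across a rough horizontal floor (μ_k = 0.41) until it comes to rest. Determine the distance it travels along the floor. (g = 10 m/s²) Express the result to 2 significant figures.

d = 16 m

Energy bookkeeping (friction removes W_f = μ_k N d):
At rest all PE has been dissipated by friction: mgh = μ_k m g d
d = h/μ_k = 6.4/0.41 = 15.61 m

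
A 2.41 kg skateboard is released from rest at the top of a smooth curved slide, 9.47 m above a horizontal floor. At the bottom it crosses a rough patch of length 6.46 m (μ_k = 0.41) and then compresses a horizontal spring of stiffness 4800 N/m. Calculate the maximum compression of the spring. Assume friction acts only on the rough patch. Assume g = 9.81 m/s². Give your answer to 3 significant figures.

x = 0.259 m

Initial energy: E₁ = mgh = (2.41)(9.81)(9.47) = 223.89 J
Friction removes W_f = μ_k mg d = (0.41)(2.41)(9.81)(6.46) = 62.62 J
Energy reaching the spring: E = 223.89 − 62.62 = 161.27 J
At max compression ½kx² = E ⇒ x = √(2E/k) = √(2 × 161.27/4800) = 0.2592 m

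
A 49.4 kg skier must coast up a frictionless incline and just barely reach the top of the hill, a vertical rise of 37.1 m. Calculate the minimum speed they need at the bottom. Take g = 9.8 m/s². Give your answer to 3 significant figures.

At the top they are momentarily at rest, so all KE converts to PE: ½mv² = mgh
v = √(2gh) = √(2 × 9.8 × 37.1) = 26.97 m/s

v = 27.0 m/s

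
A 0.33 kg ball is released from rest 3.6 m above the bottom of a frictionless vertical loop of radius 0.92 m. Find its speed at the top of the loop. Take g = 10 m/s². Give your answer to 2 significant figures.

Energy conservation: mgh = ½mv_top² + mg(2r)
v_top² = 2g(h − 2r) = 2(10)(3.6 − 1.840) = 35.20
v_top = 5.933 m/s

v = 5.9 m/s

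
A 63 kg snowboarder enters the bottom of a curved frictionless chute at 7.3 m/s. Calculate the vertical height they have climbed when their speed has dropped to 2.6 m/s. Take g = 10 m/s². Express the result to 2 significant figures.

Energy balance between the two points: ½mv₁² = ½mv₂² + mgh
h = (v₁² − v₂²)/(2g) = (7.3² − 2.6²)/(2 × 10) = 2.327 m

h = 2.3 m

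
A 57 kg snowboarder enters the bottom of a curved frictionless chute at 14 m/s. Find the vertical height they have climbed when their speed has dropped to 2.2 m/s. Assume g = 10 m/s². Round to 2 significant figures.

h = 9.6 m

Energy balance between the two points: ½mv₁² = ½mv₂² + mgh
h = (v₁² − v₂²)/(2g) = (14² − 2.2²)/(2 × 10) = 9.558 m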